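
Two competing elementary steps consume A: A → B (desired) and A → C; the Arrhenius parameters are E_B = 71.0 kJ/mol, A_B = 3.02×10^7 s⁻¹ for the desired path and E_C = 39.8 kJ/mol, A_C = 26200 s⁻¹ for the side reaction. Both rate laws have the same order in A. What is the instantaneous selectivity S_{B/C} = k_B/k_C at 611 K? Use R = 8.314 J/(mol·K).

2.48

k_B/k_C = (A_B/A_C)·exp[−(E_B−E_C)/(RT)] = (A_B/A_C)·exp[(E_C−E_B)/(RT)].
(E_C−E_B)/(RT) = (39.8−71.0)×10³/(8.314×611) = -31200/5080 = -6.142.
k_B/k_C = (3.02×10^7/26200)·exp(-6.142) = 1153 × 0.002151 = 2.48.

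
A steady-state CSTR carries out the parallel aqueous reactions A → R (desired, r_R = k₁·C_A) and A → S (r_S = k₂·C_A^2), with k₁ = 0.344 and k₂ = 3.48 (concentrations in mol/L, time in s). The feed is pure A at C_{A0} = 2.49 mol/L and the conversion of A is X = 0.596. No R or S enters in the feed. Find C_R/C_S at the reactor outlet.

Exit C_A = C_{A0}(1−X) = 2.49×0.404 = 1.006 mol/L.
Rates in a CSTR are evaluated at the outlet concentration: r_R = 0.344×1.006 = 0.3461, r_S = 3.48×1.006^2 = 3.522.
Overall selectivity = C_R/C_S = r_Rτ/(r_Sτ) = r_R/r_S = 0.0983.

0.0983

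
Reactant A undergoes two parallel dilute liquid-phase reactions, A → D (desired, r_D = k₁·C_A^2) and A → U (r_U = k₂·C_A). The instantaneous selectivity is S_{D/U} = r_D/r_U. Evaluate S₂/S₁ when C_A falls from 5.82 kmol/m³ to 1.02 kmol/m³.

0.175

S_{D/U} = (k₁/k₂)·C_A, so S₂/S₁ = (C_{A,2}/C_{A,1}).
= 1.02/5.82 = 0.175.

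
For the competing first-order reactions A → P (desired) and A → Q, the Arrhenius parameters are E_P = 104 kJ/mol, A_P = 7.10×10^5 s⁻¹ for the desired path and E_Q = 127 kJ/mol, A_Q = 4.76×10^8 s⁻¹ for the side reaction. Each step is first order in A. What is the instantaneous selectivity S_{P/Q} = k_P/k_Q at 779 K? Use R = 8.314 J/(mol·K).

0.0520

k_P/k_Q = (A_P/A_Q)·exp[−(E_P−E_Q)/(RT)] = (A_P/A_Q)·exp[(E_Q−E_P)/(RT)].
(E_Q−E_P)/(RT) = (127−104)×10³/(8.314×779) = 23000/6477 = 3.551.
k_P/k_Q = (7.10×10^5/4.76×10^8)·exp(3.551) = 0.001492 × 34.86 = 0.0520.
Since E_P < E_Q, lowering the temperature improves selectivity toward P.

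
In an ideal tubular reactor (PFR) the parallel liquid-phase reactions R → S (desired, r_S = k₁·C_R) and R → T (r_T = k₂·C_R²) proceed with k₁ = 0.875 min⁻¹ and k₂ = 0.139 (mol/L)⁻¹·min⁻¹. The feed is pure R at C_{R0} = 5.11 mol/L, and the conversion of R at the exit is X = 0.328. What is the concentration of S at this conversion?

C_R = C_{R0}(1−X) = 3.434 mol/L.
Along a PFR/batch, dC_S/dC_R = −r_S/(r_S+r_T) = −k₁/(k₁+k₂·C_R).
Integrating from C_{R0} to C_R: C_S = (0.875/0.139)·ln[(0.875+0.139·5.11)/(0.875+0.139·3.43)] = 6.295·ln(1.585/1.352) = 1.001 mol/L.

1.00 mol/L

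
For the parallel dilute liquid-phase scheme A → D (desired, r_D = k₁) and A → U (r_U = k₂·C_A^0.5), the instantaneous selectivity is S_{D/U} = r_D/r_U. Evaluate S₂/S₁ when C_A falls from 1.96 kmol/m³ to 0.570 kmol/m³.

S_{D/U} = (k₁/k₂)·C_A^-0.5, so S₂/S₁ = (C_{A,2}/C_{A,1})^-0.5.
= (0.570/1.96)^(-0.5) = (0.2908)^(-0.5) = 1.85.
Selectivity toward D rises as C_A falls — low-concentration operation is favoured.

1.85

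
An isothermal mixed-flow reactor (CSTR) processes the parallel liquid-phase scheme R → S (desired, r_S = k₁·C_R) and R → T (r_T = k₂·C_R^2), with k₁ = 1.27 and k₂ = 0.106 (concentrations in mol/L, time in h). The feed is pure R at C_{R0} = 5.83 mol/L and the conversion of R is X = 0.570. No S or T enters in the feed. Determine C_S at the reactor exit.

Exit C_R = C_{R0}(1−X) = 5.83×0.430 = 2.507 mol/L.
In a CSTR the entire volume is at exit conditions, so r_S = 1.27×2.507 = 3.184 and r_T = 0.106×2.507^2 = 0.6662.
Fraction of consumed R going to S: r_S/(r_S+r_T) = 0.8270.
C_S = 0.8270·C_{R0}·X = 0.8270×5.83×0.570 = 2.75 mol/L.

2.75 mol/L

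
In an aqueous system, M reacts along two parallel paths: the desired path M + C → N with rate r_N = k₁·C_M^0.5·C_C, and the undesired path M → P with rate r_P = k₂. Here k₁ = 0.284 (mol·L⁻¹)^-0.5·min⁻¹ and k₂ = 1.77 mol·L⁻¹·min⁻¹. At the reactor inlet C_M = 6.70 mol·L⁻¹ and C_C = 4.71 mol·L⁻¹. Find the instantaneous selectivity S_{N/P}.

1.96

S_{N/P} = r_N/r_P = (k₁·C_M^0.5·C_C)/(k₂) = (k₁/k₂)·C_M^0.5·C_C.
= (0.284×6.700^0.5×4.710) / (1.77) = 3.462/1.770 = 1.96.
Since the desired path is higher order in M, keeping C_M high (PFR or concentrated feed) favours N.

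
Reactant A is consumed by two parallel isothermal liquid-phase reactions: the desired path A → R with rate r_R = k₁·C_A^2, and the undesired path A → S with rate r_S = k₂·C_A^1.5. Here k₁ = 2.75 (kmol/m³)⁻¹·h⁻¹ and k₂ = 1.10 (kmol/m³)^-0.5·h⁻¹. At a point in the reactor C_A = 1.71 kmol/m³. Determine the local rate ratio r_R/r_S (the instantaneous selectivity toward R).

S_{R/S} = r_R/r_S = (k₁·C_A^2)/(k₂·C_A^1.5) = (k₁/k₂)·C_A^0.5.
= (2.75×1.710^2) / (1.10×1.710^1.5) = 8.041/2.460 = 3.27.
Since the desired path is higher order in A, keeping C_A high (PFR or concentrated feed) favours R.

3.27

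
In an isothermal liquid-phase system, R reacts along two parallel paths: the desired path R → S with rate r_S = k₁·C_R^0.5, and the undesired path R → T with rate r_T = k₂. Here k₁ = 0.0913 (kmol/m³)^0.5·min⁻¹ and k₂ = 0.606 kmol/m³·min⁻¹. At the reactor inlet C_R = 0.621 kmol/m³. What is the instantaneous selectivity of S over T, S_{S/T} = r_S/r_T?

S_{S/T} = r_S/r_T = (k₁·C_R^0.5)/(k₂) = (k₁/k₂)·C_R^0.5.
= (0.0913×0.6210^0.5) / (0.606) = 0.07195/0.6060 = 0.119.

0.119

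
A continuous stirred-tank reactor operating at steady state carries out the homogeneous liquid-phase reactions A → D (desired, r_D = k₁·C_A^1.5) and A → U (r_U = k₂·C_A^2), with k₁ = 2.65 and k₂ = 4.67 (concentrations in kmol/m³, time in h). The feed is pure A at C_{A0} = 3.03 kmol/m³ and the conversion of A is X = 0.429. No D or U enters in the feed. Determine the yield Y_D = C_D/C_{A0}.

0.129

Exit C_A = C_{A0}(1−X) = 3.03×0.571 = 1.730 kmol/m³.
A CSTR operates uniformly at the exit composition, giving r_D = 6.031 and r_U = 13.98 (each k·C_A^n at C_A = 1.730).
Fraction of consumed A going to D: r_D/(r_D+r_U) = 0.3014.
C_D = 0.3014·C_{A0}·X = 0.3014×3.03×0.429 = 0.392 kmol/m³; Y_D = C_D/C_{A0} = 0.129.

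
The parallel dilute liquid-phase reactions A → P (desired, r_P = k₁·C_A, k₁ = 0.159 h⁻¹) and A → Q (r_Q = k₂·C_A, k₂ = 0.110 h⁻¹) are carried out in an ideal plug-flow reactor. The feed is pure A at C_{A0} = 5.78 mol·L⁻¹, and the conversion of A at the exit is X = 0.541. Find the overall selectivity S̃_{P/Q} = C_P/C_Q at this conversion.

C_A = C_{A0}(1−X) = 2.653 mol·L⁻¹.
Both paths are first order in A, so the instantaneous fraction to P is constant: dC_P/d(−C_A) = k₁/(k₁+k₂) = 0.5911.
C_P = 0.5911·(C_{A0}−C_A) = 0.5911×3.127 = 1.85 mol·L⁻¹.
C_Q = (C_{A0}−C_A)−C_P = 1.279 mol·L⁻¹; S̃_{P/Q} = 1.848/1.279 = 1.45.

1.45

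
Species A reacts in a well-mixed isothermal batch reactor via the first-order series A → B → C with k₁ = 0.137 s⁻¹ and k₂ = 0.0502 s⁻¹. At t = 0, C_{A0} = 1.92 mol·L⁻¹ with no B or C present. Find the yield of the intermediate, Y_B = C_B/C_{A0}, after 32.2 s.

0.294

Solving the coupled first-order balances gives C_B(t) = [k₁/(k₂−k₁)]·C_{A0}·(e^(−k₁t) − e^(−k₂t)).
e^(−k₁t) = e^(−0.137×32.2) = e^(−4.411) = 0.01214; e^(−k₂t) = e^(−1.616) = 0.1986.
C_B = 0.137×1.92/(0.0502−0.137) × (0.01214−0.1986) = (-3.030)×(-0.1865) = 0.5651 mol·L⁻¹.
Y_B = C_B/C_{A0} = 0.5651/1.92 = 0.294.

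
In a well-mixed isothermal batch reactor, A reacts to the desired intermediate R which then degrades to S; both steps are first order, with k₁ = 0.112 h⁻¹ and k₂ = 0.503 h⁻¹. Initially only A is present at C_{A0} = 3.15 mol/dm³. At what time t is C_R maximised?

The intermediate peaks when r₁ = r₂, i.e. k₁e^(−k₁t) = k₂e^(−k₂t), giving t_opt = ln(k₂/k₁)/(k₂−k₁).
= ln(0.503/0.112)/(0.503−0.112) = ln(4.491)/0.3910 = 1.502/0.3910 = 3.84 h.

3.84 h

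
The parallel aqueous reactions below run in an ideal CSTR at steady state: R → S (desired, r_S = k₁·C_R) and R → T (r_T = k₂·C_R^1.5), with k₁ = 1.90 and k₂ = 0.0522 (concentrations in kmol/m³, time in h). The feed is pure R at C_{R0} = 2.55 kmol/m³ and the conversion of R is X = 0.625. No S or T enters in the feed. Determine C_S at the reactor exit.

1.55 kmol/m³

Exit C_R = C_{R0}(1−X) = 2.55×0.375 = 0.9562 kmol/m³.
A CSTR operates uniformly at the exit composition, giving r_S = 1.817 and r_T = 0.04881 (each k·C_R^n at C_R = 0.9562).
Fraction of consumed R going to S: r_S/(r_S+r_T) = 0.9738.
C_S = 0.9738·C_{R0}·X = 0.9738×2.55×0.625 = 1.55 kmol/m³.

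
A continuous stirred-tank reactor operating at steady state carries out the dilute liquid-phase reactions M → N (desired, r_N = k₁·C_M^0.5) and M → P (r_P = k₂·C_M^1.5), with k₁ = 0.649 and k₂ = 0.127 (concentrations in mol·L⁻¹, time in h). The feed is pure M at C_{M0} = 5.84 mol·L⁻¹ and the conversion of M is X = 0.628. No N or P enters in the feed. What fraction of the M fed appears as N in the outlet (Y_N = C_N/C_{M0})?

0.441

Exit C_M = C_{M0}(1−X) = 5.84×0.372 = 2.172 mol·L⁻¹.
A CSTR operates uniformly at the exit composition, giving r_N = 0.9566 and r_P = 0.4067 (each k·C_M^n at C_M = 2.172).
Fraction of consumed M going to N: r_N/(r_N+r_P) = 0.7017.
C_N = 0.7017·C_{M0}·X = 0.7017×5.84×0.628 = 2.57 mol·L⁻¹; Y_N = C_N/C_{M0} = 0.441.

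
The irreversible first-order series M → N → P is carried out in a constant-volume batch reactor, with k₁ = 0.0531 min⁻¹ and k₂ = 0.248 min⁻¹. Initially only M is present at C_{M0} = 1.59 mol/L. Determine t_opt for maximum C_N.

The intermediate peaks when r₁ = r₂, i.e. k₁e^(−k₁t) = k₂e^(−k₂t), giving t_opt = ln(k₂/k₁)/(k₂−k₁).
= ln(0.248/0.0531)/(0.248−0.0531) = ln(4.670)/0.1949 = 1.541/0.1949 = 7.91 min.

7.91 min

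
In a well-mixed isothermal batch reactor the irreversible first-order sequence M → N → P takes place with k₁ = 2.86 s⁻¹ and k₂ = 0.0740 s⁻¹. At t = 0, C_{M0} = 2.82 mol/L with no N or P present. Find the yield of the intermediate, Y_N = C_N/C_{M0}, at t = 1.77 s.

Solving the coupled first-order balances gives C_N(t) = [k₁/(k₂−k₁)]·C_{M0}·(e^(−k₁t) − e^(−k₂t)).
e^(−k₁t) = e^(−2.86×1.77) = e^(−5.062) = 0.006332; e^(−k₂t) = e^(−0.1310) = 0.8772.
C_N = 2.86×2.82/(0.0740−2.86) × (0.006332−0.8772) = (-2.895)×(-0.8709) = 2.521 mol/L.
Y_N = C_N/C_{M0} = 2.521/2.82 = 0.894.

0.894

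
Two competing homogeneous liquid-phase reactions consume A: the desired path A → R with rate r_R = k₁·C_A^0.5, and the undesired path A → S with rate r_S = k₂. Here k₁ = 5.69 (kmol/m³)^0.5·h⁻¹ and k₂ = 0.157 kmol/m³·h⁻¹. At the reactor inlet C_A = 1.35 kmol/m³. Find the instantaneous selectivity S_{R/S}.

S_{R/S} = r_R/r_S = (k₁·C_A^0.5)/(k₂) = (k₁/k₂)·C_A^0.5.
= (5.69×1.350^0.5) / (0.157) = 6.611/0.1570 = 42.1.
Since the desired path is higher order in A, keeping C_A high (PFR or concentrated feed) favours R.

42.1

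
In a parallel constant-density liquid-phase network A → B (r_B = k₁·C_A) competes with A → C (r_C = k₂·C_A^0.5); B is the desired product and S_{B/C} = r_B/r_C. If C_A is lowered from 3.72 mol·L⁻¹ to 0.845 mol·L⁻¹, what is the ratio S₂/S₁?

S_{B/C} = (k₁/k₂)·C_A^0.5, so S₂/S₁ = (C_{A,2}/C_{A,1})^0.5.
= (0.845/3.72)^0.5 = (0.2272)^0.5 = 0.477.

0.477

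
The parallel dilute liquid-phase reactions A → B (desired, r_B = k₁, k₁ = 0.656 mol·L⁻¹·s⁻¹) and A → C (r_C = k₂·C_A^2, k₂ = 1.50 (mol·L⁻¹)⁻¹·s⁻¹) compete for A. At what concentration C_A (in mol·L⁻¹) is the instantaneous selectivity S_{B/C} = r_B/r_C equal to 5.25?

S_{B/C} = (k₁/k₂)·C_A^-2 ⇒ C_A = (S·k₂/k₁)^(-0.5).
= (5.25×1.50/0.656)^(-0.5) = (12.00)^(-0.5) = 0.289 mol·L⁻¹.

0.289 mol·L⁻¹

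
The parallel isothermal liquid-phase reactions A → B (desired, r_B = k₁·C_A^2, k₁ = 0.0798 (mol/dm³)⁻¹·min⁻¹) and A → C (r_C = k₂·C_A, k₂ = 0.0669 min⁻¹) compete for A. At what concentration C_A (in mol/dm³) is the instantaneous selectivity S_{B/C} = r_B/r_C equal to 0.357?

S_{B/C} = (k₁/k₂)·C_A ⇒ C_A = S·k₂/k₁.
= 0.357×0.0669/0.0798 = 0.299 mol/dm³.

0.299 mol/dm³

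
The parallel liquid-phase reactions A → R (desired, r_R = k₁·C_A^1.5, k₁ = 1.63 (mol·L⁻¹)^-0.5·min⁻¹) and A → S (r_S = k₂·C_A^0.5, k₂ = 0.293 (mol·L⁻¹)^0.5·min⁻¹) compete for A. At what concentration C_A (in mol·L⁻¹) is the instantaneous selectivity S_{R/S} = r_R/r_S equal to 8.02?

S_{R/S} = (k₁/k₂)·C_A ⇒ C_A = S·k₂/k₁.
= 8.02×0.293/1.63 = 1.44 mol·L⁻¹.

1.44 mol·L⁻¹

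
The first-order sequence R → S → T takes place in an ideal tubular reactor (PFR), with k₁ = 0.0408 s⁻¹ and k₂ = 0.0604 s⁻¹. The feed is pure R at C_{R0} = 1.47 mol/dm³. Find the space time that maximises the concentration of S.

20.0 s

For first-order series the maximum of C_S occurs at τ_opt = ln(k₂/k₁)/(k₂−k₁).
= ln(0.0604/0.0408)/(0.0604−0.0408) = ln(1.480)/0.01960 = 0.3923/0.01960 = 20.0 s.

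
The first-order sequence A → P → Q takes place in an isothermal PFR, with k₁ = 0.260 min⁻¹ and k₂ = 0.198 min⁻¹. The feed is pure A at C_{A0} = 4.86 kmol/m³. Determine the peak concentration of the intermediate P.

Evaluating C_P at τ_opt = ln(k₂/k₁)/(k₂−k₁) gives C_{P,max}/C_{A0} = (k₁/k₂)^[k₂/(k₂−k₁)].
= (0.260/0.198)^(0.198/(0.198−0.260)) = (1.313)^(-3.194) = 0.4190.
C_{P,max} = 0.4190×4.86 = 2.04 kmol/m³.

2.04 kmol/m³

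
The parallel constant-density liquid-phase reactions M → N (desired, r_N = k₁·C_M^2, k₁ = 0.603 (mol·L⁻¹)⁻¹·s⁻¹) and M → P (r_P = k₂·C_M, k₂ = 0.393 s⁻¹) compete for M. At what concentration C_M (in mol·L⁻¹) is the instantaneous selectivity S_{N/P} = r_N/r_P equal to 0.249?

0.162 mol·L⁻¹

S_{N/P} = (k₁/k₂)·C_M ⇒ C_M = S·k₂/k₁.
= 0.249×0.393/0.603 = 0.162 mol·L⁻¹.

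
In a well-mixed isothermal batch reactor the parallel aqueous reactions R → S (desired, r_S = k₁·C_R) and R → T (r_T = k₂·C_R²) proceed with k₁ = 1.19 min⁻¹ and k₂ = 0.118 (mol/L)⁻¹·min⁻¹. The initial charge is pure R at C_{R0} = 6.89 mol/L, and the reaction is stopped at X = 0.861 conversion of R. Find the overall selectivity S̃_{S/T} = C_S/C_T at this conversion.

2.72

C_R = C_{R0}(1−X) = 0.9577 mol/L.
Along a PFR/batch, dC_S/dC_R = −r_S/(r_S+r_T) = −k₁/(k₁+k₂·C_R).
Integrating from C_{R0} to C_R: C_S = (1.19/0.118)·ln[(1.19+0.118·6.89)/(1.19+0.118·0.958)] = 10.08·ln(2.003/1.303) = 4.336 mol/L.
C_T = (C_{R0}−C_R)−C_S = 1.596 mol/L; S̃_{S/T} = 4.336/1.596 = 2.72.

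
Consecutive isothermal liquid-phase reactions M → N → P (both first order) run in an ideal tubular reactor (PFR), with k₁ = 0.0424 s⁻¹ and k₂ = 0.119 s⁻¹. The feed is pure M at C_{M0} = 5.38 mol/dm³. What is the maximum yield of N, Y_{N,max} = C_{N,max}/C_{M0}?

At the optimum, C_{N,max}/C_{M0} = (k₁/k₂)^[k₂/(k₂−k₁)].
= (0.0424/0.119)^(0.119/(0.119−0.0424)) = (0.3563)^(1.554) = 0.2013.

0.201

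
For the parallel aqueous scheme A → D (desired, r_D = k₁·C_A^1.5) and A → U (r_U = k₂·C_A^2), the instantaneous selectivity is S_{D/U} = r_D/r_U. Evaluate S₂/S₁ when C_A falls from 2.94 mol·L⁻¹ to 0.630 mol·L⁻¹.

2.16

S_{D/U} = (k₁/k₂)·C_A^-0.5, so S₂/S₁ = (C_{A,2}/C_{A,1})^-0.5.
= (0.630/2.94)^(-0.5) = (0.2143)^(-0.5) = 2.16.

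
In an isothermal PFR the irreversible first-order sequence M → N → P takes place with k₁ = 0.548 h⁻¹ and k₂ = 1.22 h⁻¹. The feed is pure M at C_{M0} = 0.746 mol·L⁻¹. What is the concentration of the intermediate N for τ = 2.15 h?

0.143 mol·L⁻¹

The intermediate concentration in a first-order A→B→C sequence is C_N = k₁C_{M0}(e^(−k₁τ) − e^(−k₂τ))/(k₂−k₁).
e^(−k₁τ) = e^(−0.548×2.15) = e^(−1.178) = 0.3078; e^(−k₂τ) = e^(−2.623) = 0.07258.
C_N = 0.548×0.746/(1.22−0.548) × (0.3078−0.07258) = 0.6083×0.2352 = 0.1431 mol·L⁻¹.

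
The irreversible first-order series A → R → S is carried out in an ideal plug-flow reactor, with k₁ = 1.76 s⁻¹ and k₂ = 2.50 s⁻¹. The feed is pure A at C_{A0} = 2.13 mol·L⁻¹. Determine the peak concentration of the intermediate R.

0.651 mol·L⁻¹

At the optimum, C_{R,max}/C_{A0} = (k₁/k₂)^[k₂/(k₂−k₁)].
= (1.76/2.50)^(2.50/(2.50−1.76)) = (0.7040)^(3.378) = 0.3055.
C_{R,max} = 0.3055×2.13 = 0.651 mol·L⁻¹.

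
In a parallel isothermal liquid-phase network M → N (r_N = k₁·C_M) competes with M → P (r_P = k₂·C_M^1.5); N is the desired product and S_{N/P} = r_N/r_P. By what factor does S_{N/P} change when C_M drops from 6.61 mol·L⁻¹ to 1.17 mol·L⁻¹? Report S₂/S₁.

2.38

S_{N/P} = (k₁/k₂)·C_M^-0.5, so S₂/S₁ = (C_{M,2}/C_{M,1})^-0.5.
= (1.17/6.61)^(-0.5) = (0.1770)^(-0.5) = 2.38.
Selectivity toward N rises as C_M falls — low-concentration operation is favoured.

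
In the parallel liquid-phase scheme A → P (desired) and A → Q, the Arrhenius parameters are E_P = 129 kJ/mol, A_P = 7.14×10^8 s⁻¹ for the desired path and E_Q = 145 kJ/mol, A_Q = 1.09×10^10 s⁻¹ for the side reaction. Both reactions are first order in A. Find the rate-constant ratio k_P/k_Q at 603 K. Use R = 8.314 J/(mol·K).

1.59

Since both paths have the same order in A, the concentration cancels and S_{P/Q} = k_P/k_Q = (A_P/A_Q)·exp[(E_Q−E_P)/(RT)].
(E_Q−E_P)/(RT) = (145−129)×10³/(8.314×603) = 16000/5013 = 3.191.
k_P/k_Q = (7.14×10^8/1.09×10^10)·exp(3.191) = 0.06550 × 24.32 = 1.59.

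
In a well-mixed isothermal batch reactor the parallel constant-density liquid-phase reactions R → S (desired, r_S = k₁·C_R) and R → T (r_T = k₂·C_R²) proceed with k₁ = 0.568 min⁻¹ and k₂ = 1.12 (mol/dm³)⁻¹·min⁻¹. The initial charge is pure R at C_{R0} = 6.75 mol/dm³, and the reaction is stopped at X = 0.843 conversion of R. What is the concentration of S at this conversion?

0.777 mol/dm³

C_R = C_{R0}(1−X) = 1.060 mol/dm³.
Along a PFR/batch, dC_S/dC_R = −r_S/(r_S+r_T) = −k₁/(k₁+k₂·C_R).
Integrating from C_{R0} to C_R: C_S = (0.568/1.12)·ln[(0.568+1.12·6.75)/(0.568+1.12·1.06)] = 0.5071·ln(8.128/1.755) = 0.7774 mol/dm³.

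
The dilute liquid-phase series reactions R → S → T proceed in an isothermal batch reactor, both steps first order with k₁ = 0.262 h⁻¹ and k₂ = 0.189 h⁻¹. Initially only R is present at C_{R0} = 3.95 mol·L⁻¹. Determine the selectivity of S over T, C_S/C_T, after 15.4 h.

The intermediate concentration in a first-order A→B→C sequence is C_S = k₁C_{R0}(e^(−k₁t) − e^(−k₂t))/(k₂−k₁).
e^(−k₁t) = e^(−0.262×15.4) = e^(−4.035) = 0.01769; e^(−k₂t) = e^(−2.911) = 0.05444.
C_S = 0.262×3.95/(0.189−0.262) × (0.01769−0.05444) = (-14.18)×(-0.03675) = 0.5210 mol·L⁻¹.
C_R = C_{R0}e^(−k₁t) = 0.06987 mol·L⁻¹, so C_T = C_{R0}−C_R−C_S = 3.359 mol·L⁻¹; C_S/C_T = 0.155.

0.155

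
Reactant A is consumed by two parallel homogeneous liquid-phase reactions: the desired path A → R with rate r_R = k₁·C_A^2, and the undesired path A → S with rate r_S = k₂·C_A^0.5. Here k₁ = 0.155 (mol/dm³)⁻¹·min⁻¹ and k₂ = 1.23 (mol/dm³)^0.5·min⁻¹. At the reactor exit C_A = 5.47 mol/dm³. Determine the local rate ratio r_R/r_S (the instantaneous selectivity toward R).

S_{R/S} = r_R/r_S = (k₁·C_A^2)/(k₂·C_A^0.5) = (k₁/k₂)·C_A^1.5.
= (0.155×5.470^2) / (1.23×5.470^0.5) = 4.638/2.877 = 1.61.
Since the desired path is higher order in A, keeping C_A high (PFR or concentrated feed) favours R.

1.61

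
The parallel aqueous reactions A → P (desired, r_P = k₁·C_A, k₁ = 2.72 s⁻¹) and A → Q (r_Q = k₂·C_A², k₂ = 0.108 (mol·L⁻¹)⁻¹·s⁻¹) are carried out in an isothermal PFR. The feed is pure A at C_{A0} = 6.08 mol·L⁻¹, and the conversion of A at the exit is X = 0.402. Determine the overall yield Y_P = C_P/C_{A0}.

C_A = C_{A0}(1−X) = 3.636 mol·L⁻¹.
Along a PFR/batch, dC_P/dC_A = −r_P/(r_P+r_Q) = −k₁/(k₁+k₂·C_A).
Integrating from C_{A0} to C_A: C_P = (2.72/0.108)·ln[(2.72+0.108·6.08)/(2.72+0.108·3.64)] = 25.19·ln(3.377/3.113) = 2.050 mol·L⁻¹.
Y_P = C_P/C_{A0} = 2.050/6.08 = 0.337.

0.337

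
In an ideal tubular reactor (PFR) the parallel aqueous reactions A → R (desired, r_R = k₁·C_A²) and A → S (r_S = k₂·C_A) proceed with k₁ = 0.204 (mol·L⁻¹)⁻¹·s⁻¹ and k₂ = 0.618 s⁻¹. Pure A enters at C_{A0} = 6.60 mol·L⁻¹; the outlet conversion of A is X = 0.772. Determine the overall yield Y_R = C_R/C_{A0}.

C_A = C_{A0}(1−X) = 1.505 mol·L⁻¹.
Along a PFR/batch, dC_S/dC_A = −r_S/(r_R+r_S) = −k₂/(k₂+k₁·C_A).
Integrating from C_{A0} to C_A: C_S = (0.618/0.204)·ln[(0.618+0.204·6.60)/(0.618+0.204·1.50)] = 3.029·ln(1.964/0.9250) = 2.282 mol·L⁻¹.
Then C_R = (C_{A0}−C_A) − C_S = 5.095 − 2.282 = 2.814 mol·L⁻¹.
Y_R = C_R/C_{A0} = 2.814/6.60 = 0.426.

0.426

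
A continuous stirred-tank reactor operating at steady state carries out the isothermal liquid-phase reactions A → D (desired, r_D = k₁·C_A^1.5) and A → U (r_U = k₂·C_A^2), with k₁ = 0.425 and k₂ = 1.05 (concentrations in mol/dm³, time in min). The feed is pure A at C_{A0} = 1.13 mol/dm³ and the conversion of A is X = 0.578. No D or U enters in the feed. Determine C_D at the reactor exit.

0.241 mol/dm³

Exit C_A = C_{A0}(1−X) = 1.13×0.422 = 0.4769 mol/dm³.
In a CSTR the entire volume is at exit conditions, so r_D = 0.425×0.4769^1.5 = 0.1400 and r_U = 1.05×0.4769^2 = 0.2388.
Fraction of consumed A going to D: r_D/(r_D+r_U) = 0.3695.
C_D = 0.3695·C_{A0}·X = 0.3695×1.13×0.578 = 0.241 mol/dm³.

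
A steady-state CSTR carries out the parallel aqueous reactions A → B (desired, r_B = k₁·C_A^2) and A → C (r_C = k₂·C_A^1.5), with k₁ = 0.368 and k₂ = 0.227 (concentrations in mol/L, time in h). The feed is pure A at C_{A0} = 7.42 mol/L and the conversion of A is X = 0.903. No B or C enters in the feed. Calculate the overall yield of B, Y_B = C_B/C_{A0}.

0.523

Exit C_A = C_{A0}(1−X) = 7.42×0.0970 = 0.7197 mol/L.
In a CSTR the entire volume is at exit conditions, so r_B = 0.368×0.7197^2 = 0.1906 and r_C = 0.227×0.7197^1.5 = 0.1386.
Fraction of consumed A going to B: r_B/(r_B+r_C) = 0.5790.
C_B = 0.5790·C_{A0}·X = 0.5790×7.42×0.903 = 3.88 mol/L; Y_B = C_B/C_{A0} = 0.523.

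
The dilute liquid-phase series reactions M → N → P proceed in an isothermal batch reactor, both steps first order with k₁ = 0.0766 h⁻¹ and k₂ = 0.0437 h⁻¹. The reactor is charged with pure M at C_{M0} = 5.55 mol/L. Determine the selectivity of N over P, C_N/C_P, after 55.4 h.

Solving the coupled first-order balances gives C_N(t) = [k₁/(k₂−k₁)]·C_{M0}·(e^(−k₁t) − e^(−k₂t)).
e^(−k₁t) = e^(−0.0766×55.4) = e^(−4.244) = 0.01436; e^(−k₂t) = e^(−2.421) = 0.08883.
C_N = 0.0766×5.55/(0.0437−0.0766) × (0.01436−0.08883) = (-12.92)×(-0.07448) = 0.9624 mol/L.
C_M = C_{M0}e^(−k₁t) = 0.07967 mol/L, so C_P = C_{M0}−C_M−C_N = 4.508 mol/L; C_N/C_P = 0.213.

0.213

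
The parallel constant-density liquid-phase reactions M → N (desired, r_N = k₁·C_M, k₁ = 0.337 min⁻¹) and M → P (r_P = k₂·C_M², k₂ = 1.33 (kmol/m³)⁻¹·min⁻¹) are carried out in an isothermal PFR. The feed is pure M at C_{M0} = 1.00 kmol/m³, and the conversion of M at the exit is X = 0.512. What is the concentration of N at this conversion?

0.133 kmol/m³

C_M = C_{M0}(1−X) = 0.4880 kmol/m³.
Along a PFR/batch, dC_N/dC_M = −r_N/(r_N+r_P) = −k₁/(k₁+k₂·C_M).
Integrating from C_{M0} to C_M: C_N = (0.337/1.33)·ln[(0.337+1.33·1.00)/(0.337+1.33·0.488)] = 0.2534·ln(1.667/0.9860) = 0.1330 kmol/m³.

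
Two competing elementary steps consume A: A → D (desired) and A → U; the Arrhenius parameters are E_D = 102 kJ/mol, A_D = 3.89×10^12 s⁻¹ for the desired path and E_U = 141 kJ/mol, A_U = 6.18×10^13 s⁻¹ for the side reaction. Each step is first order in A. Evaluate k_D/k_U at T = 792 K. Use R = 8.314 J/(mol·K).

23.5

Since both paths have the same order in A, the concentration cancels and S_{D/U} = k_D/k_U = (A_D/A_U)·exp[(E_U−E_D)/(RT)].
(E_U−E_D)/(RT) = (141−102)×10³/(8.314×792) = 39000/6585 = 5.923.
k_D/k_U = (3.89×10^12/6.18×10^13)·exp(5.923) = 0.06294 × 373.5 = 23.5.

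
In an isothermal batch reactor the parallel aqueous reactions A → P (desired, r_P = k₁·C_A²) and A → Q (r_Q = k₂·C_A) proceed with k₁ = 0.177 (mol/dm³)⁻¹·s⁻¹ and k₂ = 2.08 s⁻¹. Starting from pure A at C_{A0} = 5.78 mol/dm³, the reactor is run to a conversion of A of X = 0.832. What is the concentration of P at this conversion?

1.04 mol/dm³

C_A = C_{A0}(1−X) = 0.9710 mol/dm³.
Along a PFR/batch, dC_Q/dC_A = −r_Q/(r_P+r_Q) = −k₂/(k₂+k₁·C_A).
Integrating from C_{A0} to C_A: C_Q = (2.08/0.177)·ln[(2.08+0.177·5.78)/(2.08+0.177·0.971)] = 11.75·ln(3.103/2.252) = 3.768 mol/dm³.
Then C_P = (C_{A0}−C_A) − C_Q = 4.809 − 3.768 = 1.041 mol/dm³.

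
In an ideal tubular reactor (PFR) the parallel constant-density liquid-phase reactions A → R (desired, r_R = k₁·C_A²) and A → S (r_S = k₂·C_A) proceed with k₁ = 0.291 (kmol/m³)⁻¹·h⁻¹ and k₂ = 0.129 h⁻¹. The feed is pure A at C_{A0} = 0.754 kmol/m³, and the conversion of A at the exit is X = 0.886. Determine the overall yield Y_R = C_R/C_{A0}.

0.406

C_A = C_{A0}(1−X) = 0.08596 kmol/m³.
Along a PFR/batch, dC_S/dC_A = −r_S/(r_R+r_S) = −k₂/(k₂+k₁·C_A).
Integrating from C_{A0} to C_A: C_S = (0.129/0.291)·ln[(0.129+0.291·0.754)/(0.129+0.291·0.0860)] = 0.4433·ln(0.3484/0.1540) = 0.3619 kmol/m³.
Then C_R = (C_{A0}−C_A) − C_S = 0.6680 − 0.3619 = 0.3062 kmol/m³.
Y_R = C_R/C_{A0} = 0.3062/0.754 = 0.406.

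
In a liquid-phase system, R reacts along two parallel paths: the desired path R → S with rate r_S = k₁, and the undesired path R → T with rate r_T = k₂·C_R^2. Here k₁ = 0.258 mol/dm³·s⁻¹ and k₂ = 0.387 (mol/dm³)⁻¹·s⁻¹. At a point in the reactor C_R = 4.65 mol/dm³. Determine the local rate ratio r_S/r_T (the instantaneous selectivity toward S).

S_{S/T} = r_S/r_T = (k₁)/(k₂·C_R^2) = (k₁/k₂)·C_R^-2.
= (0.258) / (0.387×4.650^2) = 0.2580/8.368 = 0.0308.
The undesired path is higher order in R, so low C_R (CSTR or dilute feed) favours S.

0.0308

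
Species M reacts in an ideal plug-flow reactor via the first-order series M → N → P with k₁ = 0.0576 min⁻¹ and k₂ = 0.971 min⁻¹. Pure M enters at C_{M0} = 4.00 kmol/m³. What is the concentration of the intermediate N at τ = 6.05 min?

0.177 kmol/m³

Solving the coupled first-order balances gives C_N(τ) = [k₁/(k₂−k₁)]·C_{M0}·(e^(−k₁τ) − e^(−k₂τ)).
e^(−k₁τ) = e^(−0.0576×6.05) = e^(−0.3485) = 0.7058; e^(−k₂τ) = e^(−5.875) = 0.002810.
C_N = 0.0576×4.00/(0.971−0.0576) × (0.7058−0.002810) = 0.2522×0.7029 = 0.1773 kmol/m³.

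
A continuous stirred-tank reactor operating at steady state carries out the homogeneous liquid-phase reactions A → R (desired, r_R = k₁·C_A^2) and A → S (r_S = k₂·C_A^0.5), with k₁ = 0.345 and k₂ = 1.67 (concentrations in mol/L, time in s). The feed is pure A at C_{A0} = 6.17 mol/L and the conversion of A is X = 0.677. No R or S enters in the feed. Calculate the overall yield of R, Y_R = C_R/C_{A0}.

Exit C_A = C_{A0}(1−X) = 6.17×0.323 = 1.993 mol/L.
Rates in a CSTR are evaluated at the outlet concentration: r_R = 0.345×1.993^2 = 1.370, r_S = 1.67×1.993^0.5 = 2.358.
Fraction of consumed A going to R: r_R/(r_R+r_S) = 0.3676.
C_R = 0.3676·C_{A0}·X = 0.3676×6.17×0.677 = 1.54 mol/L; Y_R = C_R/C_{A0} = 0.249.

0.249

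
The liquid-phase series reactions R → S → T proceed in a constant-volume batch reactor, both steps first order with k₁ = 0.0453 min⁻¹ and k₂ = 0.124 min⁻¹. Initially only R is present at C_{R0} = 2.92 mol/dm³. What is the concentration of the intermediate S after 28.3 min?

0.416 mol/dm³

For first-order series with pure R initially, C_S(t) = k₁C_{R0}/(k₂−k₁)·(e^(−k₁t) − e^(−k₂t)).
e^(−k₁t) = e^(−0.0453×28.3) = e^(−1.282) = 0.2775; e^(−k₂t) = e^(−3.509) = 0.02992.
C_S = 0.0453×2.92/(0.124−0.0453) × (0.2775−0.02992) = 1.681×0.2476 = 0.4161 mol/dm³.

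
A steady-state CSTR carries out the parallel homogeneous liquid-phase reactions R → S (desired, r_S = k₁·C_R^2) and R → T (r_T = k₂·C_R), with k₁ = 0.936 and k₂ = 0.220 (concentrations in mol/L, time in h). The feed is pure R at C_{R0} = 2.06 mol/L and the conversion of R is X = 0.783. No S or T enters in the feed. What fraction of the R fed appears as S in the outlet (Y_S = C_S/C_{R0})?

0.513

Exit C_R = C_{R0}(1−X) = 2.06×0.217 = 0.4470 mol/L.
In a CSTR the entire volume is at exit conditions, so r_S = 0.936×0.4470^2 = 0.1870 and r_T = 0.220×0.4470 = 0.09834.
Fraction of consumed R going to S: r_S/(r_S+r_T) = 0.6554.
C_S = 0.6554·C_{R0}·X = 0.6554×2.06×0.783 = 1.06 mol/L; Y_S = C_S/C_{R0} = 0.513.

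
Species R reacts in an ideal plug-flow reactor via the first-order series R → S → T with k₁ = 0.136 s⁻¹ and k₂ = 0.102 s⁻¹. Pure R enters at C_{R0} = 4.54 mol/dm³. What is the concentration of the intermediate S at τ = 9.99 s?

For first-order series with pure R initially, C_S(τ) = k₁C_{R0}/(k₂−k₁)·(e^(−k₁τ) − e^(−k₂τ)).
e^(−k₁τ) = e^(−0.136×9.99) = e^(−1.359) = 0.2570; e^(−k₂τ) = e^(−1.019) = 0.3610.
C_S = 0.136×4.54/(0.102−0.136) × (0.2570−0.3610) = (-18.16)×(-0.1040) = 1.888 mol/dm³.

1.89 mol/dm³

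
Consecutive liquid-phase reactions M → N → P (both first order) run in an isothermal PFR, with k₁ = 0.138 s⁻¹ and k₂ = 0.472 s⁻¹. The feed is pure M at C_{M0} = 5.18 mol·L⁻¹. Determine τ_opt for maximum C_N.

For first-order series the maximum of C_N occurs at τ_opt = ln(k₂/k₁)/(k₂−k₁).
= ln(0.472/0.138)/(0.472−0.138) = ln(3.420)/0.3340 = 1.230/0.3340 = 3.68 s.

3.68 s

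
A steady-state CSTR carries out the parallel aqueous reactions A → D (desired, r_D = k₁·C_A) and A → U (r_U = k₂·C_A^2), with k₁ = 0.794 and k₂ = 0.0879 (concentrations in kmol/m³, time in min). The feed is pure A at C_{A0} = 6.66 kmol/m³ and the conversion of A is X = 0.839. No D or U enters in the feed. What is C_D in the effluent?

4.99 kmol/m³

Exit C_A = C_{A0}(1−X) = 6.66×0.161 = 1.072 kmol/m³.
A CSTR operates uniformly at the exit composition, giving r_D = 0.8514 and r_U = 0.1011 (each k·C_A^n at C_A = 1.072).
Fraction of consumed A going to D: r_D/(r_D+r_U) = 0.8939.
C_D = 0.8939·C_{A0}·X = 0.8939×6.66×0.839 = 4.99 kmol/m³.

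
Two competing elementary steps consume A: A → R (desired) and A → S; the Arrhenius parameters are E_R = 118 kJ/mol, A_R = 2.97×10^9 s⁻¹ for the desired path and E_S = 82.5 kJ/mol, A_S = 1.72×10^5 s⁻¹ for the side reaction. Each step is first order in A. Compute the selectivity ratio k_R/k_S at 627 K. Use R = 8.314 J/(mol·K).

19.0

With equal orders, S_{R/S} = k_R/k_S = (A_R/A_S)·exp[(E_S−E_R)/(RT)].
(E_S−E_R)/(RT) = (82.5−118)×10³/(8.314×627) = -35500/5213 = -6.810.
k_R/k_S = (2.97×10^9/1.72×10^5)·exp(-6.810) = 17267 × 0.001103 = 19.0.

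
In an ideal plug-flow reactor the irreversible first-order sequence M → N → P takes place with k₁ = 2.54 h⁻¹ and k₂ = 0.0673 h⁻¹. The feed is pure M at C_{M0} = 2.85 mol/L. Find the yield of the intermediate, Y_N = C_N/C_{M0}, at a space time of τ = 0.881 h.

The intermediate concentration in a first-order A→B→C sequence is C_N = k₁C_{M0}(e^(−k₁τ) − e^(−k₂τ))/(k₂−k₁).
e^(−k₁τ) = e^(−2.54×0.881) = e^(−2.238) = 0.1067; e^(−k₂τ) = e^(−0.05929) = 0.9424.
C_N = 2.54×2.85/(0.0673−2.54) × (0.1067−0.9424) = (-2.928)×(-0.8357) = 2.447 mol/L.
Y_N = C_N/C_{M0} = 2.447/2.85 = 0.858.

0.858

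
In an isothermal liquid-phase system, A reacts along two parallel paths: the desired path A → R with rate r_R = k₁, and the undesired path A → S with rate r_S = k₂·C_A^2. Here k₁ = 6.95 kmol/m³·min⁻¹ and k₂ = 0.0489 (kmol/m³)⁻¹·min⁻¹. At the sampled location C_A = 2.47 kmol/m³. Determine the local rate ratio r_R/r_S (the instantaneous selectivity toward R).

23.3

S_{R/S} = r_R/r_S = (k₁)/(k₂·C_A^2) = (k₁/k₂)·C_A^-2.
= (6.95) / (0.0489×2.470^2) = 6.950/0.2983 = 23.3.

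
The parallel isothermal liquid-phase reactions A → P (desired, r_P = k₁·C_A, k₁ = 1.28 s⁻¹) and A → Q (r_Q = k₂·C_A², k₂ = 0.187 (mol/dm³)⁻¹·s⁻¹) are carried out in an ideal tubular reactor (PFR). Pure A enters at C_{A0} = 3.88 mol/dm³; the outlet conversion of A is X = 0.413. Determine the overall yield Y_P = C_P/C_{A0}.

C_A = C_{A0}(1−X) = 2.278 mol/dm³.
Along a PFR/batch, dC_P/dC_A = −r_P/(r_P+r_Q) = −k₁/(k₁+k₂·C_A).
Integrating from C_{A0} to C_A: C_P = (1.28/0.187)·ln[(1.28+0.187·3.88)/(1.28+0.187·2.28)] = 6.845·ln(2.006/1.706) = 1.108 mol/dm³.
Y_P = C_P/C_{A0} = 1.108/3.88 = 0.285.

0.285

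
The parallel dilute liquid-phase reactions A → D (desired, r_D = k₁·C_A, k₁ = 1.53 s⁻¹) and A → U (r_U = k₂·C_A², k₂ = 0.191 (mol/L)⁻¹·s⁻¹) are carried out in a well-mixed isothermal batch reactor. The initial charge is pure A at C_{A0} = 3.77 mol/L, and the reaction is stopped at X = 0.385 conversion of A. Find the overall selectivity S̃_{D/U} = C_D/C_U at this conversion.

C_A = C_{A0}(1−X) = 2.319 mol/L.
Along a PFR/batch, dC_D/dC_A = −r_D/(r_D+r_U) = −k₁/(k₁+k₂·C_A).
Integrating from C_{A0} to C_A: C_D = (1.53/0.191)·ln[(1.53+0.191·3.77)/(1.53+0.191·2.32)] = 8.010·ln(2.250/1.973) = 1.053 mol/L.
C_U = (C_{A0}−C_A)−C_D = 0.3982 mol/L; S̃_{D/U} = 1.053/0.3982 = 2.65.

2.65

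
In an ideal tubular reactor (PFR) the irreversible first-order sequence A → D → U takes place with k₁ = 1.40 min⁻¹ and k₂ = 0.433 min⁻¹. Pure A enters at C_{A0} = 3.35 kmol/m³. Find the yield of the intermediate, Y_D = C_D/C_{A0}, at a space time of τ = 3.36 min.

Solving the coupled first-order balances gives C_D(τ) = [k₁/(k₂−k₁)]·C_{A0}·(e^(−k₁τ) − e^(−k₂τ)).
e^(−k₁τ) = e^(−1.40×3.36) = e^(−4.704) = 0.009059; e^(−k₂τ) = e^(−1.455) = 0.2334.
C_D = 1.40×3.35/(0.433−1.40) × (0.009059−0.2334) = (-4.850)×(-0.2244) = 1.088 kmol/m³.
Y_D = C_D/C_{A0} = 1.088/3.35 = 0.325.

0.325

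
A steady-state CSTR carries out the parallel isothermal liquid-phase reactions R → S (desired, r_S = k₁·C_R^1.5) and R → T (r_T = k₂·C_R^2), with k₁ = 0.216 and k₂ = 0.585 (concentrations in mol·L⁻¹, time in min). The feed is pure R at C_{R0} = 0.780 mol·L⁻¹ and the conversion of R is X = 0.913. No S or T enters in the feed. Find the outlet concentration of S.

Exit C_R = C_{R0}(1−X) = 0.780×0.0870 = 0.06786 mol·L⁻¹.
Rates in a CSTR are evaluated at the outlet concentration: r_S = 0.216×0.06786^1.5 = 0.003818, r_T = 0.585×0.06786^2 = 0.002694.
Fraction of consumed R going to S: r_S/(r_S+r_T) = 0.5863.
C_S = 0.5863·C_{R0}·X = 0.5863×0.780×0.913 = 0.418 mol·L⁻¹.

0.418 mol·L⁻¹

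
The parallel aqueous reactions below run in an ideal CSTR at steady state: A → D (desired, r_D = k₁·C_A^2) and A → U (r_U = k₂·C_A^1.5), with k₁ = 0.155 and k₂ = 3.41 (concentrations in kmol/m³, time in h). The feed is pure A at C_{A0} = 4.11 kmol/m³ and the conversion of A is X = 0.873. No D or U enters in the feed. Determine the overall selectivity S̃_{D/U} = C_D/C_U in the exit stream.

0.0328

Exit C_A = C_{A0}(1−X) = 4.11×0.127 = 0.5220 kmol/m³.
Rates in a CSTR are evaluated at the outlet concentration: r_D = 0.155×0.5220^2 = 0.04223, r_U = 3.41×0.5220^1.5 = 1.286.
Overall selectivity = C_D/C_U = r_Dτ/(r_Uτ) = r_D/r_U = 0.0328.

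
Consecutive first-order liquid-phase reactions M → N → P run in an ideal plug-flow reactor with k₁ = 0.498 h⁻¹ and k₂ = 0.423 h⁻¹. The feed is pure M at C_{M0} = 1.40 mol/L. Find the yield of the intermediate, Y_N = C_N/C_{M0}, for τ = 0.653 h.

The intermediate concentration in a first-order A→B→C sequence is C_N = k₁C_{M0}(e^(−k₁τ) − e^(−k₂τ))/(k₂−k₁).
e^(−k₁τ) = e^(−0.498×0.653) = e^(−0.3252) = 0.7224; e^(−k₂τ) = e^(−0.2762) = 0.7586.
C_N = 0.498×1.40/(0.423−0.498) × (0.7224−0.7586) = (-9.296)×(-0.03626) = 0.3371 mol/L.
Y_N = C_N/C_{M0} = 0.3371/1.40 = 0.241.

0.241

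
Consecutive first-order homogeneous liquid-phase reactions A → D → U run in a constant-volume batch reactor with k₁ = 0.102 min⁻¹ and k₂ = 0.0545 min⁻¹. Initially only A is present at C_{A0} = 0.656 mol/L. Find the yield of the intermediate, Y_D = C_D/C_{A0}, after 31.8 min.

Solving the coupled first-order balances gives C_D(t) = [k₁/(k₂−k₁)]·C_{A0}·(e^(−k₁t) − e^(−k₂t)).
e^(−k₁t) = e^(−0.102×31.8) = e^(−3.244) = 0.03902; e^(−k₂t) = e^(−1.733) = 0.1767.
C_D = 0.102×0.656/(0.0545−0.102) × (0.03902−0.1767) = (-1.409)×(-0.1377) = 0.1940 mol/L.
Y_D = C_D/C_{A0} = 0.1940/0.656 = 0.296.

0.296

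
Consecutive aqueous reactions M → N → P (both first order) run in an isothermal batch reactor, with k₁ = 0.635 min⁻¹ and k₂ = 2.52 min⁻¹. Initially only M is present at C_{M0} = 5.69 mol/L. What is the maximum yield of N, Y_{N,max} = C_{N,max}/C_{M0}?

0.158

For a first-order series the maximum intermediate yield is C_{N,max}/C_{M0} = (k₁/k₂)^[k₂/(k₂−k₁)].
= (0.635/2.52)^(2.52/(2.52−0.635)) = (0.2520)^(1.337) = 0.1584.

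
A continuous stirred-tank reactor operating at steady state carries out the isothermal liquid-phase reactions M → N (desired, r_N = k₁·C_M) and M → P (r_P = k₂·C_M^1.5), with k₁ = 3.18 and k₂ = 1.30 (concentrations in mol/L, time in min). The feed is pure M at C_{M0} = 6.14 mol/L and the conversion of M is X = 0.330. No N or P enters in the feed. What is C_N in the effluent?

1.11 mol/L

Exit C_M = C_{M0}(1−X) = 6.14×0.670 = 4.114 mol/L.
Rates in a CSTR are evaluated at the outlet concentration: r_N = 3.18×4.114 = 13.08, r_P = 1.30×4.114^1.5 = 10.85.
Fraction of consumed M going to N: r_N/(r_N+r_P) = 0.5467.
C_N = 0.5467·C_{M0}·X = 0.5467×6.14×0.330 = 1.11 mol/L.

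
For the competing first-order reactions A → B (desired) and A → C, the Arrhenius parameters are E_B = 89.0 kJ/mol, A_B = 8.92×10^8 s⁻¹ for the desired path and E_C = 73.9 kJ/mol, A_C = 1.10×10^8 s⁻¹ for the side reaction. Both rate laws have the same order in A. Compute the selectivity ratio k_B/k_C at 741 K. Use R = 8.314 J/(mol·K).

0.699

Since both paths have the same order in A, the concentration cancels and S_{B/C} = k_B/k_C = (A_B/A_C)·exp[(E_C−E_B)/(RT)].
(E_C−E_B)/(RT) = (73.9−89.0)×10³/(8.314×741) = -15100/6161 = -2.451.
k_B/k_C = (8.92×10^8/1.10×10^8)·exp(-2.451) = 8.109 × 0.08620 = 0.699.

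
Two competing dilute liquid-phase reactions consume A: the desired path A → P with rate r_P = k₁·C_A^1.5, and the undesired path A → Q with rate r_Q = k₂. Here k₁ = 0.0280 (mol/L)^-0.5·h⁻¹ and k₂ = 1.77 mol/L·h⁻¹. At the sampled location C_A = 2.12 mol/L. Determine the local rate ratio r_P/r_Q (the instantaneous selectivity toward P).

S_{P/Q} = r_P/r_Q = (k₁·C_A^1.5)/(k₂) = (k₁/k₂)·C_A^1.5.
= (0.0280×2.120^1.5) / (1.77) = 0.08643/1.770 = 0.0488.
Since the desired path is higher order in A, keeping C_A high (PFR or concentrated feed) favours P.

0.0488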